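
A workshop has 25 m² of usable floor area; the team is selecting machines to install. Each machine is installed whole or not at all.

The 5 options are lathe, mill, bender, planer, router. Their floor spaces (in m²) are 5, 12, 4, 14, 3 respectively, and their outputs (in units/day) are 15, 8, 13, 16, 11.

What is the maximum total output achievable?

lathe + mill + bender + router: floor space 5 + 12 + 4 + 3 = 24 ≤ 25, output 15 + 8 + 13 + 11 = 47.
lathe + bender + planer: floor space 5 + 4 + 14 = 23 ≤ 25, output 15 + 13 + 16 = 44.
lathe + planer + router: floor space 5 + 14 + 3 = 22 ≤ 25, output 15 + 16 + 11 = 42.
Best is lathe, mill, bender, and router with total output 47.

47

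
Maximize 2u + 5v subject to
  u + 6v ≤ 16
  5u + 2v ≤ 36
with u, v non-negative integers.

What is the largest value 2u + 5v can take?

(u,v)=(4,2): 1·4+6·2=16≤16, 5·4+2·2=24≤36, objective 18.
(u,v)=(6,1): 1·6+6·1=12≤16, 5·6+2·1=32≤36, objective 17.
Maximum is 18 at (u,v)=(4,2).

18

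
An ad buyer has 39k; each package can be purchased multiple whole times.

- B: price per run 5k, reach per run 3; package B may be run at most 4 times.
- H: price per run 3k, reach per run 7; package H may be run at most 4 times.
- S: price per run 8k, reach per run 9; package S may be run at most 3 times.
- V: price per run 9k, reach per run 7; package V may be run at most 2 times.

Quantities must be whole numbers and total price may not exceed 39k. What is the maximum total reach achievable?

55

H has the best ratio (7/3); taking only H gives at most 4×7 = 28 (stopped by the supply cap of 4).
Mixing does better — 4×H and 3×S: price 36 ≤ 39, reach 4·7 + 3·9 = 55.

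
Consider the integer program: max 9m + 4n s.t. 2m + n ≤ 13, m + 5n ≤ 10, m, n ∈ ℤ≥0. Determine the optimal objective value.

The continuous relaxation peaks at (6.5, 0) with value 58.50; rounding to a feasible lattice point costs some objective.
(m,n)=(6,0): 2·6+1·0=12≤13, 1·6+5·0=6≤10, objective 54.
(m,n)=(5,1): 2·5+1·1=11≤13, 1·5+5·1=10≤10, objective 49.
(m,n)=(5,0): 2·5+1·0=10≤13, 1·5+5·0=5≤10, objective 45.
Maximum is 54 at (m,n)=(6,0).

54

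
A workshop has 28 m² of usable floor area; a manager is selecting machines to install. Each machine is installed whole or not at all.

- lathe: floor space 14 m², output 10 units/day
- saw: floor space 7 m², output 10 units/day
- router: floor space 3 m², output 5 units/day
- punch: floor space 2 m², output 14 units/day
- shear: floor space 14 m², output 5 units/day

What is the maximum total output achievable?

lathe + saw + router + punch: floor space 14 + 7 + 3 + 2 = 26 ≤ 28, output 10 + 10 + 5 + 14 = 39.
saw + router + punch + shear: floor space 7 + 3 + 2 + 14 = 26 ≤ 28, output 10 + 5 + 14 + 5 = 34.
lathe + saw + punch: floor space 14 + 7 + 2 = 23 ≤ 28, output 10 + 10 + 14 = 34.
Best is lathe, saw, router, and punch with total output 39.

39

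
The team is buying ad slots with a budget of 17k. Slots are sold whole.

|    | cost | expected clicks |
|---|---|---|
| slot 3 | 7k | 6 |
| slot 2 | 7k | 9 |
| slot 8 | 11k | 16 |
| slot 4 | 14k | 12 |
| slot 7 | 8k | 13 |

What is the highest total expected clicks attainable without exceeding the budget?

Take slot 2 and slot 7: cost 7 + 8 = 15 ≤ 17, expected clicks 9 + 13 = 22.
No other feasible combination does better.

22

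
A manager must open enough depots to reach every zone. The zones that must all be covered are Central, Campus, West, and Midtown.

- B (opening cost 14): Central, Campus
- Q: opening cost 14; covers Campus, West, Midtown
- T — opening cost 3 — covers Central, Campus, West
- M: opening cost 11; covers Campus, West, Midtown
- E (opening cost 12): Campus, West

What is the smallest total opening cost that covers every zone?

Choose T and M: together they cover Central, Campus, West, Midtown — every zone.
Total opening cost: 3 + 11 = 14.
No cover costs less than 14.

14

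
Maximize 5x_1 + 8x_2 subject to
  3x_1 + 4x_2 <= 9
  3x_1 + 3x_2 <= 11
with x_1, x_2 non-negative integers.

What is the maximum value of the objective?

16

Relaxing integrality, the LP optimum is 18.00 at (x_1,x_2) = (0, 2.25), which is not an integer point.
(x_1,x_2)=(0,2): 3·0+4·2=8≤9, 3·0+3·2=6≤11, objective 16.
(x_1,x_2)=(1,1): 3·1+4·1=7≤9, 3·1+3·1=6≤11, objective 13.
(x_1,x_2)=(0,1): 3·0+4·1=4≤9, 3·0+3·1=3≤11, objective 8.
Maximum is 16 at (x_1,x_2)=(0,2).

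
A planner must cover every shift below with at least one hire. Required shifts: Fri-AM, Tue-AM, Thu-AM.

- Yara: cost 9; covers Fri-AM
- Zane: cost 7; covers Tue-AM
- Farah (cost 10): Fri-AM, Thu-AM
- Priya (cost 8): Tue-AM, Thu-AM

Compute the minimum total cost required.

Choose Zane and Farah: together they cover Fri-AM, Tue-AM, Thu-AM — every shift.
Total cost: 7 + 10 = 17.
No cover costs less than 17.

17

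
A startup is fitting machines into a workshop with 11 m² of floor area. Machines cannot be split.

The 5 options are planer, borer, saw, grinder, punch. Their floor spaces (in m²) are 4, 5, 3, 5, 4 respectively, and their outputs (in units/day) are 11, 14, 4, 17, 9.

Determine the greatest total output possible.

This is an integer program with binary decision variables.
Allowing fractional choices, the relaxed optimum would be about 33.8, but machines are indivisible.
planer + grinder: floor space 4 + 5 = 9 ≤ 11, output 11 + 17 = 28.
borer + grinder: floor space 5 + 5 = 10 ≤ 11, output 14 + 17 = 31.
grinder + punch: floor space 5 + 4 = 9 ≤ 11, output 17 + 9 = 26.
Best is borer and grinder with total output 31.

31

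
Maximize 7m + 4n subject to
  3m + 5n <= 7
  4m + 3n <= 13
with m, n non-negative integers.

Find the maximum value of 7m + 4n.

Relaxing integrality, the LP optimum is 16.33 at (m,n) = (2.33, 0), which is not an integer point.
(m,n)=(2,0): 3·2+5·0=6≤7, 4·2+3·0=8≤13, objective 14.
(m,n)=(1,0): 3·1+5·0=3≤7, 4·1+3·0=4≤13, objective 7.
Maximum is 14 at (m,n)=(2,0).

14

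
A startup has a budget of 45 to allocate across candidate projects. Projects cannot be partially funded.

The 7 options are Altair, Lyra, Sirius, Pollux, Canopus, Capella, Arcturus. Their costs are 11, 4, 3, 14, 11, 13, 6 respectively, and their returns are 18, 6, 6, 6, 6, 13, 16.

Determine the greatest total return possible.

59

Allowing fractional choices, the relaxed optimum would be about 63.4, but projects are indivisible.
Altair + Lyra + Sirius + Capella + Arcturus: cost 11 + 4 + 3 + 13 + 6 = 37 ≤ 45, return 18 + 6 + 6 + 13 + 16 = 59.
Altair + Lyra + Canopus + Capella + Arcturus: cost 11 + 4 + 11 + 13 + 6 = 45 ≤ 45, return 18 + 6 + 6 + 13 + 16 = 59.
Altair + Sirius + Canopus + Capella + Arcturus: cost 11 + 3 + 11 + 13 + 6 = 44 ≤ 45, return 18 + 6 + 6 + 13 + 16 = 59.
The maximum return is 59; one optimal choice is Altair, Lyra, Sirius, Capella, and Arcturus.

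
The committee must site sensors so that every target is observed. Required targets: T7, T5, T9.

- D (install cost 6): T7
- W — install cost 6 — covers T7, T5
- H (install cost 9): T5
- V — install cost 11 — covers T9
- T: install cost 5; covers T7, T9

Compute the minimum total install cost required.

Choose W and T: together they cover T7, T5, T9 — every target.
Total install cost: 6 + 5 = 11.
No cover costs less than 11.

11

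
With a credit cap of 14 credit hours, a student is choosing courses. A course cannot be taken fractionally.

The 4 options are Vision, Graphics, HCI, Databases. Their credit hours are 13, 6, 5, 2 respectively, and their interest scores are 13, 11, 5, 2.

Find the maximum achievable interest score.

18

Graphics + HCI + Databases: credit hours 6 + 5 + 2 = 13 ≤ 14, interest score 11 + 5 + 2 = 18.
Graphics + Databases: credit hours 6 + 2 = 8 ≤ 14, interest score 11 + 2 = 13.
Graphics + HCI: credit hours 6 + 5 = 11 ≤ 14, interest score 11 + 5 = 16.
Best is Graphics, HCI, and Databases with total interest score 18.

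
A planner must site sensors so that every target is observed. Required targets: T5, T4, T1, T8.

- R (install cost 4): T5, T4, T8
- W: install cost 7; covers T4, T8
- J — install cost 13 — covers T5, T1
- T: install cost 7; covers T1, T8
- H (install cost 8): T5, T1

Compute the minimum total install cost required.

Choose R and T: together they cover T5, T4, T1, T8 — every target.
Total install cost: 4 + 7 = 11.
No cover costs less than 11.

11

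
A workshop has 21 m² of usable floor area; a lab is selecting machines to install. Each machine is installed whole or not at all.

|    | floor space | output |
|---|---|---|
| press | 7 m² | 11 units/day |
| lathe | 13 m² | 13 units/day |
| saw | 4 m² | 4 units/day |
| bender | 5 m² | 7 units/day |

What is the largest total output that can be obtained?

press + saw + bender: floor space 7 + 4 + 5 = 16 ≤ 21, output 11 + 4 + 7 = 22.
press + lathe: floor space 7 + 13 = 20 ≤ 21, output 11 + 13 = 24.
Best is press and lathe with total output 24.

24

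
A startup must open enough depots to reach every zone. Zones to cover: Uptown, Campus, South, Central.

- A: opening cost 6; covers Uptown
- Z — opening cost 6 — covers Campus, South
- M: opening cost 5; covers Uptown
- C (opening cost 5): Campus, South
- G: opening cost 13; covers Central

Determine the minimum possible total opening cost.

This is an integer covering problem.
Choose M, C, and G: together they cover Uptown, Campus, South, Central — every zone.
Total opening cost: 5 + 5 + 13 = 23.
No cover costs less than 23.

23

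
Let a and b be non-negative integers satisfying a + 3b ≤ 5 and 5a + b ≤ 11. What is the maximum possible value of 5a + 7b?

17

(a,b)=(2,1): 1·2+3·1=5≤5, 5·2+1·1=11≤11, objective 17.
(a,b)=(1,1): 1·1+3·1=4≤5, 5·1+1·1=6≤11, objective 12.
(a,b)=(2,0): 1·2+3·0=2≤5, 5·2+1·0=10≤11, objective 10.
(a,b)=(1,0): 1·1+3·0=1≤5, 5·1+1·0=5≤11, objective 5.
The best lattice point is (2,1), giving 17.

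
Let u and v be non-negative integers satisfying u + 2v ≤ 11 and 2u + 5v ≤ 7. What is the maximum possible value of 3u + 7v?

10

(u,v)=(1,1): 1·1+2·1=3≤11, 2·1+5·1=7≤7, objective 10.
(u,v)=(3,0): 1·3+2·0=3≤11, 2·3+5·0=6≤7, objective 9.
(u,v)=(0,1): 1·0+2·1=2≤11, 2·0+5·1=5≤7, objective 7.
(u,v)=(2,0): 1·2+2·0=2≤11, 2·2+5·0=4≤7, objective 6.
Maximum is 10 at (u,v)=(1,1).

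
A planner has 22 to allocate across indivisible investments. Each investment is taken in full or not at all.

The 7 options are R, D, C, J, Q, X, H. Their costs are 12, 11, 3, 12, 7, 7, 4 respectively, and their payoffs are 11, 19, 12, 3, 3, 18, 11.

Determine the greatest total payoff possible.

49

Allowing fractional choices, the relaxed optimum would be about 54.8, but investments are indivisible.
D + X + H: cost 11 + 7 + 4 = 22 ≤ 22, payoff 19 + 18 + 11 = 48.
C + Q + X + H: cost 3 + 7 + 7 + 4 = 21 ≤ 22, payoff 12 + 3 + 18 + 11 = 44.
D + C + X: cost 11 + 3 + 7 = 21 ≤ 22, payoff 19 + 12 + 18 = 49.
Best is D, C, and X with total payoff 49.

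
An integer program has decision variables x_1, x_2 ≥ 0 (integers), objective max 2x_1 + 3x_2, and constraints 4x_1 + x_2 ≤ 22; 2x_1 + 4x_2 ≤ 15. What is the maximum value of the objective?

13

The continuous relaxation peaks at (5.21, 1.14) with value 13.86; rounding to a feasible lattice point costs some objective.
(x_1,x_2)=(5,1): 4·5+1·1=21≤22, 2·5+4·1=14≤15, objective 13.
(x_1,x_2)=(4,1): 4·4+1·1=17≤22, 2·4+4·1=12≤15, objective 11.
(x_1,x_2)=(5,0): 4·5+1·0=20≤22, 2·5+4·0=10≤15, objective 10.
The best lattice point is (5,1), giving 13.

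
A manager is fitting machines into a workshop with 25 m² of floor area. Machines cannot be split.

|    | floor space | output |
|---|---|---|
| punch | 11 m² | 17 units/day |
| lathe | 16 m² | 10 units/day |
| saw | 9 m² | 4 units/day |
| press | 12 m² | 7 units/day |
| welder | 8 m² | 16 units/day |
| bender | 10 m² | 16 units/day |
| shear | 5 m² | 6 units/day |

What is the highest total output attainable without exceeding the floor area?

This is an integer program with binary decision variables.
welder + bender + shear: floor space 8 + 10 + 5 = 23 ≤ 25, output 16 + 16 + 6 = 38.
punch + welder + shear: floor space 11 + 8 + 5 = 24 ≤ 25, output 17 + 16 + 6 = 39.
punch + welder: floor space 11 + 8 = 19 ≤ 25, output 17 + 16 = 33.
Best is punch, welder, and shear with total output 39.

39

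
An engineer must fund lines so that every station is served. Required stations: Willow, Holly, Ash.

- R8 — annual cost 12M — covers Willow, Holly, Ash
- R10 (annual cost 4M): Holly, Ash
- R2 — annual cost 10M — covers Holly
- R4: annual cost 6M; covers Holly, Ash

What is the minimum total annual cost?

This is a weighted set-cover instance.
The greedy cost-per-new-station heuristic would pick R10 and R8 for 16, but a cheaper cover exists.
R8 alone covers Willow, Holly, Ash — every station.
Total annual cost: 12.
No cover costs less than 12.

12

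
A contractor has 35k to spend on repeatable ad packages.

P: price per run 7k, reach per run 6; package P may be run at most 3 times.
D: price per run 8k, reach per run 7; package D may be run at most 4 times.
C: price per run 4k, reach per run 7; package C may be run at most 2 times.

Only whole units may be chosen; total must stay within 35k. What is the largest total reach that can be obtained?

35

This is a bounded integer knapsack.
3×D and 2×C: price 32 ≤ 35, reach 3·7 + 2·7 = 35.
1×P, 2×D, and 2×C: price 31 ≤ 35, reach 1·6 + 2·7 + 2·7 = 34.
Best is 35.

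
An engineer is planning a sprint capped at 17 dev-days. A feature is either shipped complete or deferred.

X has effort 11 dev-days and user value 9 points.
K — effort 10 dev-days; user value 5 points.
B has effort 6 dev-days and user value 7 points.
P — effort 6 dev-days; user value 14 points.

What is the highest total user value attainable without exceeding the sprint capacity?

23

Allowing fractional choices, the relaxed optimum would be about 25.1, but features are indivisible.
B + P: effort 6 + 6 = 12 ≤ 17, user value 7 + 14 = 21.
X + P: effort 11 + 6 = 17 ≤ 17, user value 9 + 14 = 23.
Best is X and P with total user value 23.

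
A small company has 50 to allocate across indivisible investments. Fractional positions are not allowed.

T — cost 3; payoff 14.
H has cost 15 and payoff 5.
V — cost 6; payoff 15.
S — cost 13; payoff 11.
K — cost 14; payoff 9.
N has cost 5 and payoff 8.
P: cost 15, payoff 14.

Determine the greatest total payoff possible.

Take T, V, S, N, and P: cost 3 + 6 + 13 + 5 + 15 = 42 ≤ 50, payoff 14 + 15 + 11 + 8 + 14 = 62.
No other feasible combination does better.

62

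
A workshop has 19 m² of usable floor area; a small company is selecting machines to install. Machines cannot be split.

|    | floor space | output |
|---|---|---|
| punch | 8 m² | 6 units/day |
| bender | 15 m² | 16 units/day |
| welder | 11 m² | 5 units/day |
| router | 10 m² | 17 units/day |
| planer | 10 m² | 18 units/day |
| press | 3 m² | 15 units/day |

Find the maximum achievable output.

33

This is an integer program with binary decision variables.
Allowing fractional choices, the relaxed optimum would be about 43.2, but machines are indivisible.
planer + press: floor space 10 + 3 = 13 ≤ 19, output 18 + 15 = 33.
router + press: floor space 10 + 3 = 13 ≤ 19, output 17 + 15 = 32.
bender + press: floor space 15 + 3 = 18 ≤ 19, output 16 + 15 = 31.
Best is planer and press with total output 33.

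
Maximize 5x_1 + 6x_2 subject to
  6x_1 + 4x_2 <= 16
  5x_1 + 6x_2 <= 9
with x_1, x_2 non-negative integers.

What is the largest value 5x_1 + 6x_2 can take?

6

The continuous relaxation peaks at (1.8, 0) with value 9.00; rounding to a feasible lattice point costs some objective.
(x_1,x_2)=(0,1): 6·0+4·1=4≤16, 5·0+6·1=6≤9, objective 6.
(x_1,x_2)=(1,0): 6·1+4·0=6≤16, 5·1+6·0=5≤9, objective 5.
(x_1,x_2)=(0,0): 6·0+4·0=0≤16, 5·0+6·0=0≤9, objective 0.
The best lattice point is (0,1), giving 6.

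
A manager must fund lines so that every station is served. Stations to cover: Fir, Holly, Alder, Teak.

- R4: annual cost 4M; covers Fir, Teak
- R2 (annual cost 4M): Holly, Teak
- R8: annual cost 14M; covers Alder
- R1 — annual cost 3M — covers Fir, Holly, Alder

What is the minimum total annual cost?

Choose R4 and R1: together they cover Fir, Holly, Alder, Teak — every station.
Total annual cost: 4 + 3 = 7.
No cover costs less than 7.

7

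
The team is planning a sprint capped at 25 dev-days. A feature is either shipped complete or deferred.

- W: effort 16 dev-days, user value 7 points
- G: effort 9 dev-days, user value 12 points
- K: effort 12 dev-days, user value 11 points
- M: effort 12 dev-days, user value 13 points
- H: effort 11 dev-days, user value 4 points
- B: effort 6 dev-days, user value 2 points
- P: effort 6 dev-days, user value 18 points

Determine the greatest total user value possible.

G + B + P: effort 9 + 6 + 6 = 21 ≤ 25, user value 12 + 2 + 18 = 32.
M + B + P: effort 12 + 6 + 6 = 24 ≤ 25, user value 13 + 2 + 18 = 33.
Best is M, B, and P with total user value 33.

33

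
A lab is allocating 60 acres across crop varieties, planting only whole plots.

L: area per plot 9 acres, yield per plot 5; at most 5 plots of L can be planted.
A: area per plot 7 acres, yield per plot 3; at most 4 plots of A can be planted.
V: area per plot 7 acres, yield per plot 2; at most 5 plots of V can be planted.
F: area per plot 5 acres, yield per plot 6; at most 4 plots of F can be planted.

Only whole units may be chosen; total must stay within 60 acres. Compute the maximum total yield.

44

4×L and 4×F: area 56 ≤ 60, yield 4·5 + 4·6 = 44.
2×L, 3×A, and 4×F: area 59 ≤ 60, yield 2·5 + 3·3 + 4·6 = 43.
Best is 44.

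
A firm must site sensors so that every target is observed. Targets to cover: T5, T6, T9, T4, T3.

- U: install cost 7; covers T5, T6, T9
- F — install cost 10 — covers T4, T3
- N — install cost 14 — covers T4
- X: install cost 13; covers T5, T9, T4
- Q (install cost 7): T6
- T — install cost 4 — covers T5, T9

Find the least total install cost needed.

17

Choose U and F: together they cover T5, T6, T9, T4, T3 — every target.
Total install cost: 7 + 10 = 17.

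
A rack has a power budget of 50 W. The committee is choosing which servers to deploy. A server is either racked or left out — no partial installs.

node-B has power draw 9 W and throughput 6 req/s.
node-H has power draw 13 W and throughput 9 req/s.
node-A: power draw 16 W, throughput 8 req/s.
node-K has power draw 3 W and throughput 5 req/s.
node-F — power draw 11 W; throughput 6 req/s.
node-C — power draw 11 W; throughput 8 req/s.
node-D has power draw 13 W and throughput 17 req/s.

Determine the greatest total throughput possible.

45

This is an integer program with binary decision variables.
Allowing fractional choices, the relaxed optimum would be about 45.5, but servers are indivisible.
node-B + node-K + node-F + node-C + node-D: power draw 9 + 3 + 11 + 11 + 13 = 47 ≤ 50, throughput 6 + 5 + 6 + 8 + 17 = 42.
node-B + node-H + node-K + node-F + node-D: power draw 9 + 13 + 3 + 11 + 13 = 49 ≤ 50, throughput 6 + 9 + 5 + 6 + 17 = 43.
node-B + node-H + node-K + node-C + node-D: power draw 9 + 13 + 3 + 11 + 13 = 49 ≤ 50, throughput 6 + 9 + 5 + 8 + 17 = 45.
Best is node-B, node-H, node-K, node-C, and node-D with total throughput 45.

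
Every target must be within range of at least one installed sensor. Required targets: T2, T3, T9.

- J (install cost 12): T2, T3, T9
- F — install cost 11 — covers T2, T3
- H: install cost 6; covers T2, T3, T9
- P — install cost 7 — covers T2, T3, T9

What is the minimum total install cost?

H alone covers T2, T3, T9 — every target.
Total install cost: 6.

6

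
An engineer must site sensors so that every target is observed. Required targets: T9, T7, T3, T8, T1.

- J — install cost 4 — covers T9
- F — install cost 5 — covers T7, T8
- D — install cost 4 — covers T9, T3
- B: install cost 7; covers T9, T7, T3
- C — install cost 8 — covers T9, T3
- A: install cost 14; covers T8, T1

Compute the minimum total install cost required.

21

The greedy cost-per-new-target heuristic would pick D, F, and A for 23, but a cheaper cover exists.
Choose B and A: together they cover T9, T7, T3, T8, T1 — every target.
Total install cost: 7 + 14 = 21.
No cover costs less than 21.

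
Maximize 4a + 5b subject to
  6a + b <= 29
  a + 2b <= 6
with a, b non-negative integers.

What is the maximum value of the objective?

21

The continuous relaxation peaks at (4.73, 0.636) with value 22.09; rounding to a feasible lattice point costs some objective.
(a,b)=(4,1): 6·4+1·1=25≤29, 1·4+2·1=6≤6, objective 21.
(a,b)=(3,1): 6·3+1·1=19≤29, 1·3+2·1=5≤6, objective 17.
(a,b)=(4,0): 6·4+1·0=24≤29, 1·4+2·0=4≤6, objective 16.
(a,b)=(3,0): 6·3+1·0=18≤29, 1·3+2·0=3≤6, objective 12.
Maximum is 21 at (a,b)=(4,1).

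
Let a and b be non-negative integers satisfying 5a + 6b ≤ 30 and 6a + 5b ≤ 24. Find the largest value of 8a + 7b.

Relaxing integrality, the LP optimum is 33.60 at (a,b) = (0, 4.8), which is not an integer point.
(a,b)=(4,0): 5·4+6·0=20≤30, 6·4+5·0=24≤24, objective 32.
(a,b)=(3,1): 5·3+6·1=21≤30, 6·3+5·1=23≤24, objective 31.
(a,b)=(1,3): 5·1+6·3=23≤30, 6·1+5·3=21≤24, objective 29.
Maximum is 32 at (a,b)=(4,0).

32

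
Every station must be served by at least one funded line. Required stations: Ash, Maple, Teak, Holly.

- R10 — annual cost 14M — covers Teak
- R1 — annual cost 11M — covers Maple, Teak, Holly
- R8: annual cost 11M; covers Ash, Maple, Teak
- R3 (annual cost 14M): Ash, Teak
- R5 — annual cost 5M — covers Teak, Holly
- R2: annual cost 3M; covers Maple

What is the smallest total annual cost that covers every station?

The greedy cost-per-new-station heuristic would pick R5, R2, and R8 for 19, but a cheaper cover exists.
Choose R8 and R5: together they cover Ash, Maple, Teak, Holly — every station.
Total annual cost: 11 + 5 = 16.
No cover costs less than 16.

16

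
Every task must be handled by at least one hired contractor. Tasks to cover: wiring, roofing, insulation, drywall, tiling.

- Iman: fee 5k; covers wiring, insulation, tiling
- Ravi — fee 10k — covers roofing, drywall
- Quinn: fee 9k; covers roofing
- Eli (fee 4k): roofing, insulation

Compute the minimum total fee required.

The greedy cost-per-new-task heuristic would pick Iman, Eli, and Ravi for 19, but a cheaper cover exists.
Choose Iman and Ravi: together they cover wiring, roofing, insulation, drywall, tiling — every task.
Total fee: 5 + 10 = 15.
No cover costs less than 15.

15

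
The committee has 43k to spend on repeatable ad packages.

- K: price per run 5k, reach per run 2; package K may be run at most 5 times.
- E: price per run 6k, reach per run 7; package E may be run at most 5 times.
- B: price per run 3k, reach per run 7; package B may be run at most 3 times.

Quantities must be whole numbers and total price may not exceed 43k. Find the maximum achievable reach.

2×K, 4×E, and 3×B: price 43 ≤ 43, reach 2·2 + 4·7 + 3·7 = 53.
5×E and 3×B: price 39 ≤ 43, reach 5·7 + 3·7 = 56.
Best is 56.

56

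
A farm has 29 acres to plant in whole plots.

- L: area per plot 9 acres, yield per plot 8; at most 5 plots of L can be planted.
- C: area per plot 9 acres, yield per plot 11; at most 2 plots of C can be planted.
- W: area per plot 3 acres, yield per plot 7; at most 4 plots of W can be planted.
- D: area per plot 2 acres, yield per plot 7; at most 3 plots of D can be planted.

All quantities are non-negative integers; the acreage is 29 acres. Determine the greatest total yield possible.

60

D has the best ratio (7/2); taking only D gives at most 3×7 = 21 (stopped by the supply cap of 3).
Mixing does better — 1×C, 4×W, and 3×D: area 27 ≤ 29, yield 1·11 + 4·7 + 3·7 = 60.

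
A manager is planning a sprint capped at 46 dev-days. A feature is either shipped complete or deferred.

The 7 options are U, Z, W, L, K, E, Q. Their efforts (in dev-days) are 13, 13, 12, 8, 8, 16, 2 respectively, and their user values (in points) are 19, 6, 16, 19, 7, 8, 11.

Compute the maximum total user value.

72

U + W + L + Q: effort 13 + 12 + 8 + 2 = 35 ≤ 46, user value 19 + 16 + 19 + 11 = 65.
U + Z + L + K + Q: effort 13 + 13 + 8 + 8 + 2 = 44 ≤ 46, user value 19 + 6 + 19 + 7 + 11 = 62.
U + W + L + K + Q: effort 13 + 12 + 8 + 8 + 2 = 43 ≤ 46, user value 19 + 16 + 19 + 7 + 11 = 72.
Best is U, W, L, K, and Q with total user value 72.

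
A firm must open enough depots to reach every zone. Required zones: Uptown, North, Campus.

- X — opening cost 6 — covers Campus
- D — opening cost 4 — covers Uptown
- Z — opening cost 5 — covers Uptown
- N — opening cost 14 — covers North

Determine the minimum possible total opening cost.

This is a weighted set-cover instance.
Choose X, D, and N: together they cover Uptown, North, Campus — every zone.
Total opening cost: 6 + 4 + 14 = 24.

24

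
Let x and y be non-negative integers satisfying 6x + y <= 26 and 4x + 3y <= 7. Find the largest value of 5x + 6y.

Relaxing integrality, the LP optimum is 14.00 at (x,y) = (0, 2.33), which is not an integer point.
(x,y)=(0,2): 6·0+1·2=2≤26, 4·0+3·2=6≤7, objective 12.
(x,y)=(1,1): 6·1+1·1=7≤26, 4·1+3·1=7≤7, objective 11.
The best lattice point is (0,2), giving 12.

12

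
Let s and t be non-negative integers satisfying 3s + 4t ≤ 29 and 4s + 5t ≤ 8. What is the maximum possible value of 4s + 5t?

(s,t)=(2,0): 3·2+4·0=6≤29, 4·2+5·0=8≤8, objective 8.
(s,t)=(1,0): 3·1+4·0=3≤29, 4·1+5·0=4≤8, objective 4.
No feasible integer point exceeds 8.

8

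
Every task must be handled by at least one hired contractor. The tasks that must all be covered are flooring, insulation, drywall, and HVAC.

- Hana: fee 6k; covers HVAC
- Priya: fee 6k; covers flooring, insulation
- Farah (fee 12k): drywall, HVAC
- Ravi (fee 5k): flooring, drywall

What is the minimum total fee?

Choose Hana, Priya, and Ravi: together they cover flooring, insulation, drywall, HVAC — every task.
Total fee: 6 + 6 + 5 = 17.
No cover costs less than 17.

17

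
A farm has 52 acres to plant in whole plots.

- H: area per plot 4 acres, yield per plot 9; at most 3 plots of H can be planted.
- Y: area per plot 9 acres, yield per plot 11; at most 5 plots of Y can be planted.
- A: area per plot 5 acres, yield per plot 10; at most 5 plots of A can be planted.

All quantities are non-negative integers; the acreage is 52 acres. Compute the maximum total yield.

H has the best ratio (9/4); taking only H gives at most 3×9 = 27 (stopped by the supply cap of 3).
Mixing does better — 2×H, 2×Y, and 5×A: area 51 ≤ 52, yield 2·9 + 2·11 + 5·10 = 90.

90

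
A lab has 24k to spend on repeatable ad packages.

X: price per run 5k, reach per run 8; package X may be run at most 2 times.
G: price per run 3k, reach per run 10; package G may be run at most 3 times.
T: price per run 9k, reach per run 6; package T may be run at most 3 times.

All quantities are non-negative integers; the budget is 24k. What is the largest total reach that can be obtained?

This is a bounded integer knapsack.
G has the best ratio (10/3); taking only G gives at most 3×10 = 30 (stopped by the supply cap of 3).
Mixing does better — 2×X and 3×G: price 19 ≤ 24, reach 2·8 + 3·10 = 46.

46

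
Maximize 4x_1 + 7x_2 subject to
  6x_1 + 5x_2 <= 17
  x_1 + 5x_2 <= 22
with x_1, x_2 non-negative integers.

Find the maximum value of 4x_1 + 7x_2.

(x_1,x_2)=(0,3): 6·0+5·3=15≤17, 1·0+5·3=15≤22, objective 21.
(x_1,x_2)=(1,2): 6·1+5·2=16≤17, 1·1+5·2=11≤22, objective 18.
(x_1,x_2)=(0,2): 6·0+5·2=10≤17, 1·0+5·2=10≤22, objective 14.
Maximum is 21 at (x_1,x_2)=(0,3).

21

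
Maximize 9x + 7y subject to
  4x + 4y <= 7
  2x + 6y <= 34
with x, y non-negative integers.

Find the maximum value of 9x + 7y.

The continuous relaxation peaks at (1.75, 0) with value 15.75; rounding to a feasible lattice point costs some objective.
(x,y)=(1,0): 4·1+4·0=4≤7, 2·1+6·0=2≤34, objective 9.
(x,y)=(0,1): 4·0+4·1=4≤7, 2·0+6·1=6≤34, objective 7.
Maximum is 9 at (x,y)=(1,0).

9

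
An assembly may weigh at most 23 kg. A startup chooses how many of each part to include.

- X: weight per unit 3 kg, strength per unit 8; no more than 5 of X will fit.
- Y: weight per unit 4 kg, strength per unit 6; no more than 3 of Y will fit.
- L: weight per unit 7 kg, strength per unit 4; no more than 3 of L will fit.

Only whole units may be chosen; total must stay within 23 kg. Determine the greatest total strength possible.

5×X and 1×Y: weight 19 ≤ 23, strength 5·8 + 1·6 = 46.
5×X and 2×Y: weight 23 ≤ 23, strength 5·8 + 2·6 = 52.
Best is 52.

52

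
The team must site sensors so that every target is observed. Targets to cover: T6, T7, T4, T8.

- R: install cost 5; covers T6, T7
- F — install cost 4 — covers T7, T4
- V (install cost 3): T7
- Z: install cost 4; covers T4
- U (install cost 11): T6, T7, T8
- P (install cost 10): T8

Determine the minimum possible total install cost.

15

This is an integer covering problem.
The greedy cost-per-new-target heuristic would pick F, R, and P for 19, but a cheaper cover exists.
Choose F and U: together they cover T6, T7, T4, T8 — every target.
Total install cost: 4 + 11 = 15.
No cover costs less than 15.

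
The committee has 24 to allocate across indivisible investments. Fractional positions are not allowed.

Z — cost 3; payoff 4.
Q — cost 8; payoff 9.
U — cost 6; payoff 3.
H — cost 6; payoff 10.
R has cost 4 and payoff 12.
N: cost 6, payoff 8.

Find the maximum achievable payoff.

Allowing fractional choices, the relaxed optimum would be about 39.6, but investments are indivisible.
Q + H + R + N: cost 8 + 6 + 4 + 6 = 24 ≤ 24, payoff 9 + 10 + 12 + 8 = 39.
Z + Q + H + R: cost 3 + 8 + 6 + 4 = 21 ≤ 24, payoff 4 + 9 + 10 + 12 = 35.
Best is Q, H, R, and N with total payoff 39.

39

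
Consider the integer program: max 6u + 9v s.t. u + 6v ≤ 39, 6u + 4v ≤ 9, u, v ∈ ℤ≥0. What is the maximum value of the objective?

The continuous relaxation peaks at (0, 2.25) with value 20.25; rounding to a feasible lattice point costs some objective.
(u,v)=(0,2): 1·0+6·2=12≤39, 6·0+4·2=8≤9, objective 18.
(u,v)=(0,1): 1·0+6·1=6≤39, 6·0+4·1=4≤9, objective 9.
Maximum is 18 at (u,v)=(0,2).

18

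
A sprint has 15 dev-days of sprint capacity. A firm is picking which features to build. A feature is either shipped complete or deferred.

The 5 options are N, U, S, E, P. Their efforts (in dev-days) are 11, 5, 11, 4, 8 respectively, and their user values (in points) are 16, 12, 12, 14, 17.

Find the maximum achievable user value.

Allowing fractional choices, the relaxed optimum would be about 38.8, but features are indivisible.
U + P: effort 5 + 8 = 13 ≤ 15, user value 12 + 17 = 29.
E + P: effort 4 + 8 = 12 ≤ 15, user value 14 + 17 = 31.
N + E: effort 11 + 4 = 15 ≤ 15, user value 16 + 14 = 30.
Best is E and P with total user value 31.

31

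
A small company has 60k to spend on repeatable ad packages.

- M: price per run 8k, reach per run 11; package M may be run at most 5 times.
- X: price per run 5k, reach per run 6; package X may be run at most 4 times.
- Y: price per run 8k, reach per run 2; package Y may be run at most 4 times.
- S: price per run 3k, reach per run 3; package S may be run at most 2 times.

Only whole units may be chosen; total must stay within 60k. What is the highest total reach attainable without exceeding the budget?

5×M, 3×X, and 1×S: price 58 ≤ 60, reach 5·11 + 3·6 + 1·3 = 76.
5×M and 4×X: price 60 ≤ 60, reach 5·11 + 4·6 = 79.
Best is 79.

79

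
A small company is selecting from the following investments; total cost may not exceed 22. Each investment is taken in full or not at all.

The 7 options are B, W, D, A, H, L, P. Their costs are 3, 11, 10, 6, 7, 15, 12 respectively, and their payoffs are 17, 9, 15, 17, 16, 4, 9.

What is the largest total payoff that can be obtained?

50

This is a 0-1 knapsack instance.
B + D + H: cost 3 + 10 + 7 = 20 ≤ 22, payoff 17 + 15 + 16 = 48.
B + D + A: cost 3 + 10 + 6 = 19 ≤ 22, payoff 17 + 15 + 17 = 49.
B + A + H: cost 3 + 6 + 7 = 16 ≤ 22, payoff 17 + 17 + 16 = 50.
Best is B, A, and H with total payoff 50.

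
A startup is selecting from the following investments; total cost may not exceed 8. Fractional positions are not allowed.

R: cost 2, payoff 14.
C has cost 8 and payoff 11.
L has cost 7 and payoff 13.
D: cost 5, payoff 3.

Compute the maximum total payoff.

Treat it as a binary knapsack problem.
L: cost 7 ≤ 8, payoff 13.
R + D: cost 2 + 5 = 7 ≤ 8, payoff 14 + 3 = 17.
R: cost 2 ≤ 8, payoff 14.
Best is R and D with total payoff 17.

17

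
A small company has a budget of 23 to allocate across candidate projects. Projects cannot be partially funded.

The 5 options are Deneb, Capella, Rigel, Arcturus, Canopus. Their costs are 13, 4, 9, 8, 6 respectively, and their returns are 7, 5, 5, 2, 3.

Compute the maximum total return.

15

Capella + Rigel + Canopus: cost 4 + 9 + 6 = 19 ≤ 23, return 5 + 5 + 3 = 13.
Deneb + Capella + Canopus: cost 13 + 4 + 6 = 23 ≤ 23, return 7 + 5 + 3 = 15.
Deneb + Capella: cost 13 + 4 = 17 ≤ 23, return 7 + 5 = 12.
Best is Deneb, Capella, and Canopus with total return 15.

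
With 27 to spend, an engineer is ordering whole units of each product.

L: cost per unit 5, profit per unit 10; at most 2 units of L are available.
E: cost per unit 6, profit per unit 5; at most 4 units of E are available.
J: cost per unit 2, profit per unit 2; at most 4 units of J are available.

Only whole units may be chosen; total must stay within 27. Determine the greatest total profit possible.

34

2×L, 1×E, and 4×J: cost 24 ≤ 27, profit 2·10 + 1·5 + 4·2 = 33.
2×L, 2×E, and 2×J: cost 26 ≤ 27, profit 2·10 + 2·5 + 2·2 = 34.
Best is 34.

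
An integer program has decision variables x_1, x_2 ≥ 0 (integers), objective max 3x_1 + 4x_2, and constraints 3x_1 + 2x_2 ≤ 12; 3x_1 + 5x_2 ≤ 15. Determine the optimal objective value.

Relaxing integrality, the LP optimum is 14.00 at (x_1,x_2) = (3.33, 1), which is not an integer point.
(x_1,x_2)=(3,1) is feasible, giving 13.
(x_1,x_2)=(4,0) is feasible, giving 12.
Maximum is 13 at (x_1,x_2)=(3,1).

13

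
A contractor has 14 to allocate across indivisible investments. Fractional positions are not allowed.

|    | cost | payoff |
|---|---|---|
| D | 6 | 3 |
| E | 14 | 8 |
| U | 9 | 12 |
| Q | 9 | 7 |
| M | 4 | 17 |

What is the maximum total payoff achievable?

Take U and M: cost 9 + 4 = 13 ≤ 14, payoff 12 + 17 = 29.
No other feasible combination does better.

29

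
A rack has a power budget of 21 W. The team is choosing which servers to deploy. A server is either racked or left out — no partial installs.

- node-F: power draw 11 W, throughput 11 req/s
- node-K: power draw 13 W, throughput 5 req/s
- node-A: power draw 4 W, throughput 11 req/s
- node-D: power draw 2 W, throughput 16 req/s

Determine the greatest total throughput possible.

38

Allowing fractional choices, the relaxed optimum would be about 39.5, but servers are indivisible.
node-K + node-A + node-D: power draw 13 + 4 + 2 = 19 ≤ 21, throughput 5 + 11 + 16 = 32.
node-F + node-A + node-D: power draw 11 + 4 + 2 = 17 ≤ 21, throughput 11 + 11 + 16 = 38.
Best is node-F, node-A, and node-D with total throughput 38.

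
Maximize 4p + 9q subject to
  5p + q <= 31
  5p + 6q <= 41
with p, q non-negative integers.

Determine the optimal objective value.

58

(p,q)=(1,6): 5·1+1·6=11≤31, 5·1+6·6=41≤41, objective 58.
(p,q)=(0,6): 5·0+1·6=6≤31, 5·0+6·6=36≤41, objective 54.
Maximum is 58 at (p,q)=(1,6).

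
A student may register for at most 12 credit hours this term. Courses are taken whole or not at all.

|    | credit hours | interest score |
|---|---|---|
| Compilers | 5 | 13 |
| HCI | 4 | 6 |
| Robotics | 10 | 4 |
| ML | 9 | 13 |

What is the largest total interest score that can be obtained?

19

ML: credit hours 9 ≤ 12, interest score 13.
Compilers + HCI: credit hours 5 + 4 = 9 ≤ 12, interest score 13 + 6 = 19.
Compilers: credit hours 5 ≤ 12, interest score 13.
Best is Compilers and HCI with total interest score 19.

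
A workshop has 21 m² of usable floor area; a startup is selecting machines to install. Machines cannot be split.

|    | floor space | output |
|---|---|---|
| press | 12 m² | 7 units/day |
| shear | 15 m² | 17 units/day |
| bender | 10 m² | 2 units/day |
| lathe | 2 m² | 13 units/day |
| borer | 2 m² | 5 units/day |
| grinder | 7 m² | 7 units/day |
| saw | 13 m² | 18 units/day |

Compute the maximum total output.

36

This is a 0-1 knapsack instance.
Take lathe, borer, and saw: floor space 2 + 2 + 13 = 17 ≤ 21, output 13 + 5 + 18 = 36.
No other feasible combination does better.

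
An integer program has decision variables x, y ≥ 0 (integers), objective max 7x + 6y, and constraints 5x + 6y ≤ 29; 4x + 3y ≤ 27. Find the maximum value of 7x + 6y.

Relaxing integrality, the LP optimum is 40.60 at (x,y) = (5.8, 0), which is not an integer point.
(x,y)=(5,0): 5·5+6·0=25≤29, 4·5+3·0=20≤27, objective 35.
(x,y)=(4,1): 5·4+6·1=26≤29, 4·4+3·1=19≤27, objective 34.
(x,y)=(4,0): 5·4+6·0=20≤29, 4·4+3·0=16≤27, objective 28.
Maximum is 35 at (x,y)=(5,0).

35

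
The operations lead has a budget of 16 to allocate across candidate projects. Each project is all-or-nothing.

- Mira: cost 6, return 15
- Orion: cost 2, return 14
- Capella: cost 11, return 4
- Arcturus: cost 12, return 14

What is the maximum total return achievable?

Allowing fractional choices, the relaxed optimum would be about 38.3, but projects are indivisible.
Mira + Orion: cost 6 + 2 = 8 ≤ 16, return 15 + 14 = 29.
Orion + Arcturus: cost 2 + 12 = 14 ≤ 16, return 14 + 14 = 28.
Orion + Capella: cost 2 + 11 = 13 ≤ 16, return 14 + 4 = 18.
Best is Mira and Orion with total return 29.

29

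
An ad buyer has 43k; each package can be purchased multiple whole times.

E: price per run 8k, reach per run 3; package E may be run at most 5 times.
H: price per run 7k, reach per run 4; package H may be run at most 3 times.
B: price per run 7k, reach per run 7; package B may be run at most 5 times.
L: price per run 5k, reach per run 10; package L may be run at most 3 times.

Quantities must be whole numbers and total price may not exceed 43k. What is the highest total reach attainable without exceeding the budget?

58

This is a bounded integer knapsack.
L has the best ratio (10/5); taking only L gives at most 3×10 = 30 (stopped by the supply cap of 3).
Mixing does better — 4×B and 3×L: price 43 ≤ 43, reach 4·7 + 3·10 = 58.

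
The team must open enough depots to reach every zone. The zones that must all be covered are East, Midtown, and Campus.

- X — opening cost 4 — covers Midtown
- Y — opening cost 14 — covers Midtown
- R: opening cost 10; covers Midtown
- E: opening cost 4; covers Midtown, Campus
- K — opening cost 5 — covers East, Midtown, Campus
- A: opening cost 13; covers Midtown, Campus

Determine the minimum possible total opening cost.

K alone covers East, Midtown, Campus — every zone.
Total opening cost: 5.
No cover costs less than 5.

5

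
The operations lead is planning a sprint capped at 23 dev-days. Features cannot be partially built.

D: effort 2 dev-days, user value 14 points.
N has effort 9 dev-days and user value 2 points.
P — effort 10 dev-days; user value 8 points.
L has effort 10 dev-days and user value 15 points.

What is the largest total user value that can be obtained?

37

Treat it as a binary knapsack problem.
Allowing fractional choices, the relaxed optimum would be about 37.2, but features are indivisible.
D + L: effort 2 + 10 = 12 ≤ 23, user value 14 + 15 = 29.
D + P + L: effort 2 + 10 + 10 = 22 ≤ 23, user value 14 + 8 + 15 = 37.
D + N + L: effort 2 + 9 + 10 = 21 ≤ 23, user value 14 + 2 + 15 = 31.
Best is D, P, and L with total user value 37.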